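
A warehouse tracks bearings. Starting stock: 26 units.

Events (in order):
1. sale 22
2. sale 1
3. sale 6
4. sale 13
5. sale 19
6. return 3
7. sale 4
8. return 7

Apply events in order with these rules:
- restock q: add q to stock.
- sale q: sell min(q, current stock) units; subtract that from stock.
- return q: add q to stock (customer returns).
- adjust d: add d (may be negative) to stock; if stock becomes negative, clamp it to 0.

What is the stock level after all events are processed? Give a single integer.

Answer: 7

Derivation:
Processing events:
Start: stock = 26
  Event 1 (sale 22): sell min(22,26)=22. stock: 26 - 22 = 4. total_sold = 22
  Event 2 (sale 1): sell min(1,4)=1. stock: 4 - 1 = 3. total_sold = 23
  Event 3 (sale 6): sell min(6,3)=3. stock: 3 - 3 = 0. total_sold = 26
  Event 4 (sale 13): sell min(13,0)=0. stock: 0 - 0 = 0. total_sold = 26
  Event 5 (sale 19): sell min(19,0)=0. stock: 0 - 0 = 0. total_sold = 26
  Event 6 (return 3): 0 + 3 = 3
  Event 7 (sale 4): sell min(4,3)=3. stock: 3 - 3 = 0. total_sold = 29
  Event 8 (return 7): 0 + 7 = 7
Final: stock = 7, total_sold = 29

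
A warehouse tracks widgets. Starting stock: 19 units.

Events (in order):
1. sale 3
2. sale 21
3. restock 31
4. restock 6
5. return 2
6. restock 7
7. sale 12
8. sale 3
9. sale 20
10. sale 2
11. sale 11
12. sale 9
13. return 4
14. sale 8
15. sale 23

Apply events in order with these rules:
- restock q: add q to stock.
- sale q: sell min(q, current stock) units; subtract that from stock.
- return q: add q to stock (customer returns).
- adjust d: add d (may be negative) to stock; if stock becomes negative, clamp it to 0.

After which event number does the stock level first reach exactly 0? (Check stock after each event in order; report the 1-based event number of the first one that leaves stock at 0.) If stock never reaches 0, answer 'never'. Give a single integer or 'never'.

Processing events:
Start: stock = 19
  Event 1 (sale 3): sell min(3,19)=3. stock: 19 - 3 = 16. total_sold = 3
  Event 2 (sale 21): sell min(21,16)=16. stock: 16 - 16 = 0. total_sold = 19
  Event 3 (restock 31): 0 + 31 = 31
  Event 4 (restock 6): 31 + 6 = 37
  Event 5 (return 2): 37 + 2 = 39
  Event 6 (restock 7): 39 + 7 = 46
  Event 7 (sale 12): sell min(12,46)=12. stock: 46 - 12 = 34. total_sold = 31
  Event 8 (sale 3): sell min(3,34)=3. stock: 34 - 3 = 31. total_sold = 34
  Event 9 (sale 20): sell min(20,31)=20. stock: 31 - 20 = 11. total_sold = 54
  Event 10 (sale 2): sell min(2,11)=2. stock: 11 - 2 = 9. total_sold = 56
  Event 11 (sale 11): sell min(11,9)=9. stock: 9 - 9 = 0. total_sold = 65
  Event 12 (sale 9): sell min(9,0)=0. stock: 0 - 0 = 0. total_sold = 65
  Event 13 (return 4): 0 + 4 = 4
  Event 14 (sale 8): sell min(8,4)=4. stock: 4 - 4 = 0. total_sold = 69
  Event 15 (sale 23): sell min(23,0)=0. stock: 0 - 0 = 0. total_sold = 69
Final: stock = 0, total_sold = 69

First zero at event 2.

Answer: 2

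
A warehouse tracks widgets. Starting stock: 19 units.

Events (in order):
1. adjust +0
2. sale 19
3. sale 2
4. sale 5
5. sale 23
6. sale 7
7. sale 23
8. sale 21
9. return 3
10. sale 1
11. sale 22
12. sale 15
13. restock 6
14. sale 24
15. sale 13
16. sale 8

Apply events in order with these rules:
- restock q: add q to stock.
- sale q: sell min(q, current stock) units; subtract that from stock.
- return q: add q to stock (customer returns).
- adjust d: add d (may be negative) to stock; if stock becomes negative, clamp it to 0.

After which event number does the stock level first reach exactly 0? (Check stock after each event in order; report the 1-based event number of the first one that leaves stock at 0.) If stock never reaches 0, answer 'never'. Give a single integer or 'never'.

Answer: 2

Derivation:
Processing events:
Start: stock = 19
  Event 1 (adjust +0): 19 + 0 = 19
  Event 2 (sale 19): sell min(19,19)=19. stock: 19 - 19 = 0. total_sold = 19
  Event 3 (sale 2): sell min(2,0)=0. stock: 0 - 0 = 0. total_sold = 19
  Event 4 (sale 5): sell min(5,0)=0. stock: 0 - 0 = 0. total_sold = 19
  Event 5 (sale 23): sell min(23,0)=0. stock: 0 - 0 = 0. total_sold = 19
  Event 6 (sale 7): sell min(7,0)=0. stock: 0 - 0 = 0. total_sold = 19
  Event 7 (sale 23): sell min(23,0)=0. stock: 0 - 0 = 0. total_sold = 19
  Event 8 (sale 21): sell min(21,0)=0. stock: 0 - 0 = 0. total_sold = 19
  Event 9 (return 3): 0 + 3 = 3
  Event 10 (sale 1): sell min(1,3)=1. stock: 3 - 1 = 2. total_sold = 20
  Event 11 (sale 22): sell min(22,2)=2. stock: 2 - 2 = 0. total_sold = 22
  Event 12 (sale 15): sell min(15,0)=0. stock: 0 - 0 = 0. total_sold = 22
  Event 13 (restock 6): 0 + 6 = 6
  Event 14 (sale 24): sell min(24,6)=6. stock: 6 - 6 = 0. total_sold = 28
  Event 15 (sale 13): sell min(13,0)=0. stock: 0 - 0 = 0. total_sold = 28
  Event 16 (sale 8): sell min(8,0)=0. stock: 0 - 0 = 0. total_sold = 28
Final: stock = 0, total_sold = 28

First zero at event 2.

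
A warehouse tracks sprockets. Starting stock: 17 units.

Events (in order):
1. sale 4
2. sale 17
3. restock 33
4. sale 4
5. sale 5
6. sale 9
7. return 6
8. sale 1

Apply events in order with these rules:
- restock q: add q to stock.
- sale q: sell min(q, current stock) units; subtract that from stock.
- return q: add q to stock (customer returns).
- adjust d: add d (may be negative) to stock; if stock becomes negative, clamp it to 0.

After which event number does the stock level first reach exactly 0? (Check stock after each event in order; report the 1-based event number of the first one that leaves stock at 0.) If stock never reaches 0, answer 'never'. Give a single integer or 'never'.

Answer: 2

Derivation:
Processing events:
Start: stock = 17
  Event 1 (sale 4): sell min(4,17)=4. stock: 17 - 4 = 13. total_sold = 4
  Event 2 (sale 17): sell min(17,13)=13. stock: 13 - 13 = 0. total_sold = 17
  Event 3 (restock 33): 0 + 33 = 33
  Event 4 (sale 4): sell min(4,33)=4. stock: 33 - 4 = 29. total_sold = 21
  Event 5 (sale 5): sell min(5,29)=5. stock: 29 - 5 = 24. total_sold = 26
  Event 6 (sale 9): sell min(9,24)=9. stock: 24 - 9 = 15. total_sold = 35
  Event 7 (return 6): 15 + 6 = 21
  Event 8 (sale 1): sell min(1,21)=1. stock: 21 - 1 = 20. total_sold = 36
Final: stock = 20, total_sold = 36

First zero at event 2.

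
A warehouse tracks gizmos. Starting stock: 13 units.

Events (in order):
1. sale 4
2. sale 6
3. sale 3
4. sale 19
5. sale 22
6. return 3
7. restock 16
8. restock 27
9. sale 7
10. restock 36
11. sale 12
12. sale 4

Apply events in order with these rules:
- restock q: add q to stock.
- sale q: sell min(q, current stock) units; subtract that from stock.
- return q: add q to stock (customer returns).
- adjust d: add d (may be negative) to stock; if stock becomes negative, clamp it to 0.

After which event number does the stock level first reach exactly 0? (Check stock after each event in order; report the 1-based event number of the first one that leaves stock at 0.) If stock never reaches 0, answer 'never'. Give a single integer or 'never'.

Processing events:
Start: stock = 13
  Event 1 (sale 4): sell min(4,13)=4. stock: 13 - 4 = 9. total_sold = 4
  Event 2 (sale 6): sell min(6,9)=6. stock: 9 - 6 = 3. total_sold = 10
  Event 3 (sale 3): sell min(3,3)=3. stock: 3 - 3 = 0. total_sold = 13
  Event 4 (sale 19): sell min(19,0)=0. stock: 0 - 0 = 0. total_sold = 13
  Event 5 (sale 22): sell min(22,0)=0. stock: 0 - 0 = 0. total_sold = 13
  Event 6 (return 3): 0 + 3 = 3
  Event 7 (restock 16): 3 + 16 = 19
  Event 8 (restock 27): 19 + 27 = 46
  Event 9 (sale 7): sell min(7,46)=7. stock: 46 - 7 = 39. total_sold = 20
  Event 10 (restock 36): 39 + 36 = 75
  Event 11 (sale 12): sell min(12,75)=12. stock: 75 - 12 = 63. total_sold = 32
  Event 12 (sale 4): sell min(4,63)=4. stock: 63 - 4 = 59. total_sold = 36
Final: stock = 59, total_sold = 36

First zero at event 3.

Answer: 3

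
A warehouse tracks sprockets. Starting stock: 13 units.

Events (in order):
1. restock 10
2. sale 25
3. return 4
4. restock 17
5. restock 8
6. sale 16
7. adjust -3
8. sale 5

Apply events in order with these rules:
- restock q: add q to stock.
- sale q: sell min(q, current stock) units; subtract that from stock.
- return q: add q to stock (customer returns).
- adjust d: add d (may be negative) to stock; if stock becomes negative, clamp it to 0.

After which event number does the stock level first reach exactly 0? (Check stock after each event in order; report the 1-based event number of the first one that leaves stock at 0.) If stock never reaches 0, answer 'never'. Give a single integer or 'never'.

Answer: 2

Derivation:
Processing events:
Start: stock = 13
  Event 1 (restock 10): 13 + 10 = 23
  Event 2 (sale 25): sell min(25,23)=23. stock: 23 - 23 = 0. total_sold = 23
  Event 3 (return 4): 0 + 4 = 4
  Event 4 (restock 17): 4 + 17 = 21
  Event 5 (restock 8): 21 + 8 = 29
  Event 6 (sale 16): sell min(16,29)=16. stock: 29 - 16 = 13. total_sold = 39
  Event 7 (adjust -3): 13 + -3 = 10
  Event 8 (sale 5): sell min(5,10)=5. stock: 10 - 5 = 5. total_sold = 44
Final: stock = 5, total_sold = 44

First zero at event 2.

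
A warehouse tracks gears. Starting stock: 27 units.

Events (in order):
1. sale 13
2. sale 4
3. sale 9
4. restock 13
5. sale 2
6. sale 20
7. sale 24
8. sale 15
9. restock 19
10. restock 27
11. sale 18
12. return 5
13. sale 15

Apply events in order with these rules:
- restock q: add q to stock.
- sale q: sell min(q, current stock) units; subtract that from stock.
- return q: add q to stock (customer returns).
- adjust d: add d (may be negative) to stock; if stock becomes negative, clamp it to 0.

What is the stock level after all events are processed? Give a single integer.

Answer: 18

Derivation:
Processing events:
Start: stock = 27
  Event 1 (sale 13): sell min(13,27)=13. stock: 27 - 13 = 14. total_sold = 13
  Event 2 (sale 4): sell min(4,14)=4. stock: 14 - 4 = 10. total_sold = 17
  Event 3 (sale 9): sell min(9,10)=9. stock: 10 - 9 = 1. total_sold = 26
  Event 4 (restock 13): 1 + 13 = 14
  Event 5 (sale 2): sell min(2,14)=2. stock: 14 - 2 = 12. total_sold = 28
  Event 6 (sale 20): sell min(20,12)=12. stock: 12 - 12 = 0. total_sold = 40
  Event 7 (sale 24): sell min(24,0)=0. stock: 0 - 0 = 0. total_sold = 40
  Event 8 (sale 15): sell min(15,0)=0. stock: 0 - 0 = 0. total_sold = 40
  Event 9 (restock 19): 0 + 19 = 19
  Event 10 (restock 27): 19 + 27 = 46
  Event 11 (sale 18): sell min(18,46)=18. stock: 46 - 18 = 28. total_sold = 58
  Event 12 (return 5): 28 + 5 = 33
  Event 13 (sale 15): sell min(15,33)=15. stock: 33 - 15 = 18. total_sold = 73
Final: stock = 18, total_sold = 73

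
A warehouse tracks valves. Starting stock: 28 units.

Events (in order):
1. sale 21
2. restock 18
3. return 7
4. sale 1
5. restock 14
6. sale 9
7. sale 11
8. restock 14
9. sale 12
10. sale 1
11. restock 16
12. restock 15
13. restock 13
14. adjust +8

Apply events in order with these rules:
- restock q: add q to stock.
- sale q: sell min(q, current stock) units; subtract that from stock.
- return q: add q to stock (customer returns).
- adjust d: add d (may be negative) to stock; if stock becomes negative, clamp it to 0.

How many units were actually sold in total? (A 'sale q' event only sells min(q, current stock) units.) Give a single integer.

Answer: 55

Derivation:
Processing events:
Start: stock = 28
  Event 1 (sale 21): sell min(21,28)=21. stock: 28 - 21 = 7. total_sold = 21
  Event 2 (restock 18): 7 + 18 = 25
  Event 3 (return 7): 25 + 7 = 32
  Event 4 (sale 1): sell min(1,32)=1. stock: 32 - 1 = 31. total_sold = 22
  Event 5 (restock 14): 31 + 14 = 45
  Event 6 (sale 9): sell min(9,45)=9. stock: 45 - 9 = 36. total_sold = 31
  Event 7 (sale 11): sell min(11,36)=11. stock: 36 - 11 = 25. total_sold = 42
  Event 8 (restock 14): 25 + 14 = 39
  Event 9 (sale 12): sell min(12,39)=12. stock: 39 - 12 = 27. total_sold = 54
  Event 10 (sale 1): sell min(1,27)=1. stock: 27 - 1 = 26. total_sold = 55
  Event 11 (restock 16): 26 + 16 = 42
  Event 12 (restock 15): 42 + 15 = 57
  Event 13 (restock 13): 57 + 13 = 70
  Event 14 (adjust +8): 70 + 8 = 78
Final: stock = 78, total_sold = 55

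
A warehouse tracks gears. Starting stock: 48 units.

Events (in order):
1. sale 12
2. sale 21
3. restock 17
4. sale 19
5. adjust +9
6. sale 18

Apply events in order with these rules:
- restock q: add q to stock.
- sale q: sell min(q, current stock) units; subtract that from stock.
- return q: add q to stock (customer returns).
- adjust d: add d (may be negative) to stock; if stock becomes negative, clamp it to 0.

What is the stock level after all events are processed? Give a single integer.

Answer: 4

Derivation:
Processing events:
Start: stock = 48
  Event 1 (sale 12): sell min(12,48)=12. stock: 48 - 12 = 36. total_sold = 12
  Event 2 (sale 21): sell min(21,36)=21. stock: 36 - 21 = 15. total_sold = 33
  Event 3 (restock 17): 15 + 17 = 32
  Event 4 (sale 19): sell min(19,32)=19. stock: 32 - 19 = 13. total_sold = 52
  Event 5 (adjust +9): 13 + 9 = 22
  Event 6 (sale 18): sell min(18,22)=18. stock: 22 - 18 = 4. total_sold = 70
Final: stock = 4, total_sold = 70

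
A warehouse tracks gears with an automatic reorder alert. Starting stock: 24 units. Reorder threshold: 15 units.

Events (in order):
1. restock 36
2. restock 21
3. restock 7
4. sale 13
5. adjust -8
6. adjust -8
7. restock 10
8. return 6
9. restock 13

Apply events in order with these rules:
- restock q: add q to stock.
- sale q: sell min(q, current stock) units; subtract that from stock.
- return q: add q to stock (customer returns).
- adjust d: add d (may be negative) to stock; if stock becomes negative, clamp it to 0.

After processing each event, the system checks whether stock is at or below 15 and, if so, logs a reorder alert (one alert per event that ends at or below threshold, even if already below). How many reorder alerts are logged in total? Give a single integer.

Processing events:
Start: stock = 24
  Event 1 (restock 36): 24 + 36 = 60
  Event 2 (restock 21): 60 + 21 = 81
  Event 3 (restock 7): 81 + 7 = 88
  Event 4 (sale 13): sell min(13,88)=13. stock: 88 - 13 = 75. total_sold = 13
  Event 5 (adjust -8): 75 + -8 = 67
  Event 6 (adjust -8): 67 + -8 = 59
  Event 7 (restock 10): 59 + 10 = 69
  Event 8 (return 6): 69 + 6 = 75
  Event 9 (restock 13): 75 + 13 = 88
Final: stock = 88, total_sold = 13

Checking against threshold 15:
  After event 1: stock=60 > 15
  After event 2: stock=81 > 15
  After event 3: stock=88 > 15
  After event 4: stock=75 > 15
  After event 5: stock=67 > 15
  After event 6: stock=59 > 15
  After event 7: stock=69 > 15
  After event 8: stock=75 > 15
  After event 9: stock=88 > 15
Alert events: []. Count = 0

Answer: 0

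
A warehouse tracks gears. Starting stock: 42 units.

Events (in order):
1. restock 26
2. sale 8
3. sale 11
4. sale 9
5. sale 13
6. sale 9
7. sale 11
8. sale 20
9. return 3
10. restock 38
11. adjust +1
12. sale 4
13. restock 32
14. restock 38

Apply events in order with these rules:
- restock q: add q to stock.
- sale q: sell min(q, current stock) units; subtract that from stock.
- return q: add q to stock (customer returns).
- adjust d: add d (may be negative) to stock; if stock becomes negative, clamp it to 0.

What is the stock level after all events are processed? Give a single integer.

Answer: 108

Derivation:
Processing events:
Start: stock = 42
  Event 1 (restock 26): 42 + 26 = 68
  Event 2 (sale 8): sell min(8,68)=8. stock: 68 - 8 = 60. total_sold = 8
  Event 3 (sale 11): sell min(11,60)=11. stock: 60 - 11 = 49. total_sold = 19
  Event 4 (sale 9): sell min(9,49)=9. stock: 49 - 9 = 40. total_sold = 28
  Event 5 (sale 13): sell min(13,40)=13. stock: 40 - 13 = 27. total_sold = 41
  Event 6 (sale 9): sell min(9,27)=9. stock: 27 - 9 = 18. total_sold = 50
  Event 7 (sale 11): sell min(11,18)=11. stock: 18 - 11 = 7. total_sold = 61
  Event 8 (sale 20): sell min(20,7)=7. stock: 7 - 7 = 0. total_sold = 68
  Event 9 (return 3): 0 + 3 = 3
  Event 10 (restock 38): 3 + 38 = 41
  Event 11 (adjust +1): 41 + 1 = 42
  Event 12 (sale 4): sell min(4,42)=4. stock: 42 - 4 = 38. total_sold = 72
  Event 13 (restock 32): 38 + 32 = 70
  Event 14 (restock 38): 70 + 38 = 108
Final: stock = 108, total_sold = 72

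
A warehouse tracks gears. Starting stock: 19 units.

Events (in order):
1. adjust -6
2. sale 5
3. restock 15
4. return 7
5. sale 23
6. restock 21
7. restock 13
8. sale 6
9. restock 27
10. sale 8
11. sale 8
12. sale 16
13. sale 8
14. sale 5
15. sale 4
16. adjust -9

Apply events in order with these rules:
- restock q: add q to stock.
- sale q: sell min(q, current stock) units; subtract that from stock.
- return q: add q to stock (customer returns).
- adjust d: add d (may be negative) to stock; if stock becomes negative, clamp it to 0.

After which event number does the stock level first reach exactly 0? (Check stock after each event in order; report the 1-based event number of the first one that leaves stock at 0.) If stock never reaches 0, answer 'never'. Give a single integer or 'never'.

Processing events:
Start: stock = 19
  Event 1 (adjust -6): 19 + -6 = 13
  Event 2 (sale 5): sell min(5,13)=5. stock: 13 - 5 = 8. total_sold = 5
  Event 3 (restock 15): 8 + 15 = 23
  Event 4 (return 7): 23 + 7 = 30
  Event 5 (sale 23): sell min(23,30)=23. stock: 30 - 23 = 7. total_sold = 28
  Event 6 (restock 21): 7 + 21 = 28
  Event 7 (restock 13): 28 + 13 = 41
  Event 8 (sale 6): sell min(6,41)=6. stock: 41 - 6 = 35. total_sold = 34
  Event 9 (restock 27): 35 + 27 = 62
  Event 10 (sale 8): sell min(8,62)=8. stock: 62 - 8 = 54. total_sold = 42
  Event 11 (sale 8): sell min(8,54)=8. stock: 54 - 8 = 46. total_sold = 50
  Event 12 (sale 16): sell min(16,46)=16. stock: 46 - 16 = 30. total_sold = 66
  Event 13 (sale 8): sell min(8,30)=8. stock: 30 - 8 = 22. total_sold = 74
  Event 14 (sale 5): sell min(5,22)=5. stock: 22 - 5 = 17. total_sold = 79
  Event 15 (sale 4): sell min(4,17)=4. stock: 17 - 4 = 13. total_sold = 83
  Event 16 (adjust -9): 13 + -9 = 4
Final: stock = 4, total_sold = 83

Stock never reaches 0.

Answer: never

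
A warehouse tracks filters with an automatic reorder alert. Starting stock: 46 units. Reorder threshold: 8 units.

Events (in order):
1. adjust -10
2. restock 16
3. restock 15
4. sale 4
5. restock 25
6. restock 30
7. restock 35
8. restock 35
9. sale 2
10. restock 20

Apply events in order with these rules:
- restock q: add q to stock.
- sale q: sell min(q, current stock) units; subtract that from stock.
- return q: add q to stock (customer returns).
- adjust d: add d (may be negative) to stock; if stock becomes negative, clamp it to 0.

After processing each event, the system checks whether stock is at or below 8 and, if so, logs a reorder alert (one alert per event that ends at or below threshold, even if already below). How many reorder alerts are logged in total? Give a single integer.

Answer: 0

Derivation:
Processing events:
Start: stock = 46
  Event 1 (adjust -10): 46 + -10 = 36
  Event 2 (restock 16): 36 + 16 = 52
  Event 3 (restock 15): 52 + 15 = 67
  Event 4 (sale 4): sell min(4,67)=4. stock: 67 - 4 = 63. total_sold = 4
  Event 5 (restock 25): 63 + 25 = 88
  Event 6 (restock 30): 88 + 30 = 118
  Event 7 (restock 35): 118 + 35 = 153
  Event 8 (restock 35): 153 + 35 = 188
  Event 9 (sale 2): sell min(2,188)=2. stock: 188 - 2 = 186. total_sold = 6
  Event 10 (restock 20): 186 + 20 = 206
Final: stock = 206, total_sold = 6

Checking against threshold 8:
  After event 1: stock=36 > 8
  After event 2: stock=52 > 8
  After event 3: stock=67 > 8
  After event 4: stock=63 > 8
  After event 5: stock=88 > 8
  After event 6: stock=118 > 8
  After event 7: stock=153 > 8
  After event 8: stock=188 > 8
  After event 9: stock=186 > 8
  After event 10: stock=206 > 8
Alert events: []. Count = 0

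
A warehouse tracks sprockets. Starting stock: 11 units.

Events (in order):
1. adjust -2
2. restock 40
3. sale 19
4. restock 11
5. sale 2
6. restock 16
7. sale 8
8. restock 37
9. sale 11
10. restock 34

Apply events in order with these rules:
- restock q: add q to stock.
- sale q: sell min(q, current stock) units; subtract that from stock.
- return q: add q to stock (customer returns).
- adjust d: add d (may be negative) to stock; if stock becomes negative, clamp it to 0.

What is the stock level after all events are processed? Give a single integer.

Processing events:
Start: stock = 11
  Event 1 (adjust -2): 11 + -2 = 9
  Event 2 (restock 40): 9 + 40 = 49
  Event 3 (sale 19): sell min(19,49)=19. stock: 49 - 19 = 30. total_sold = 19
  Event 4 (restock 11): 30 + 11 = 41
  Event 5 (sale 2): sell min(2,41)=2. stock: 41 - 2 = 39. total_sold = 21
  Event 6 (restock 16): 39 + 16 = 55
  Event 7 (sale 8): sell min(8,55)=8. stock: 55 - 8 = 47. total_sold = 29
  Event 8 (restock 37): 47 + 37 = 84
  Event 9 (sale 11): sell min(11,84)=11. stock: 84 - 11 = 73. total_sold = 40
  Event 10 (restock 34): 73 + 34 = 107
Final: stock = 107, total_sold = 40

Answer: 107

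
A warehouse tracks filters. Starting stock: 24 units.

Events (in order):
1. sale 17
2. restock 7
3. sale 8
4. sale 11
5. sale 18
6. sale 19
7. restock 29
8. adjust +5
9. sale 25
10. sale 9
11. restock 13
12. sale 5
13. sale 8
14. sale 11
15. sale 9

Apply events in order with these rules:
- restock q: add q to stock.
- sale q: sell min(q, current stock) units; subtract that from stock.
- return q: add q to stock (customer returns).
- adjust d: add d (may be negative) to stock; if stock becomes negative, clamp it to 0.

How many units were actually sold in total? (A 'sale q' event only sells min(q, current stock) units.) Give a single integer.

Processing events:
Start: stock = 24
  Event 1 (sale 17): sell min(17,24)=17. stock: 24 - 17 = 7. total_sold = 17
  Event 2 (restock 7): 7 + 7 = 14
  Event 3 (sale 8): sell min(8,14)=8. stock: 14 - 8 = 6. total_sold = 25
  Event 4 (sale 11): sell min(11,6)=6. stock: 6 - 6 = 0. total_sold = 31
  Event 5 (sale 18): sell min(18,0)=0. stock: 0 - 0 = 0. total_sold = 31
  Event 6 (sale 19): sell min(19,0)=0. stock: 0 - 0 = 0. total_sold = 31
  Event 7 (restock 29): 0 + 29 = 29
  Event 8 (adjust +5): 29 + 5 = 34
  Event 9 (sale 25): sell min(25,34)=25. stock: 34 - 25 = 9. total_sold = 56
  Event 10 (sale 9): sell min(9,9)=9. stock: 9 - 9 = 0. total_sold = 65
  Event 11 (restock 13): 0 + 13 = 13
  Event 12 (sale 5): sell min(5,13)=5. stock: 13 - 5 = 8. total_sold = 70
  Event 13 (sale 8): sell min(8,8)=8. stock: 8 - 8 = 0. total_sold = 78
  Event 14 (sale 11): sell min(11,0)=0. stock: 0 - 0 = 0. total_sold = 78
  Event 15 (sale 9): sell min(9,0)=0. stock: 0 - 0 = 0. total_sold = 78
Final: stock = 0, total_sold = 78

Answer: 78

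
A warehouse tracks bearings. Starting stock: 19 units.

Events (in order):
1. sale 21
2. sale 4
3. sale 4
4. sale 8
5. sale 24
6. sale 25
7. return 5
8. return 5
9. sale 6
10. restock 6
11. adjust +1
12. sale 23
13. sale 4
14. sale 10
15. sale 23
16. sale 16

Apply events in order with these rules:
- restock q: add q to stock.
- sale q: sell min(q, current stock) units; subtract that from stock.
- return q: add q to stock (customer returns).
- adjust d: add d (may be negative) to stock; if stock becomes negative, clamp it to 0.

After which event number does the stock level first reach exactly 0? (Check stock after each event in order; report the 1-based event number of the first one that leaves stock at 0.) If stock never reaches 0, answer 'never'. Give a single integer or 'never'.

Answer: 1

Derivation:
Processing events:
Start: stock = 19
  Event 1 (sale 21): sell min(21,19)=19. stock: 19 - 19 = 0. total_sold = 19
  Event 2 (sale 4): sell min(4,0)=0. stock: 0 - 0 = 0. total_sold = 19
  Event 3 (sale 4): sell min(4,0)=0. stock: 0 - 0 = 0. total_sold = 19
  Event 4 (sale 8): sell min(8,0)=0. stock: 0 - 0 = 0. total_sold = 19
  Event 5 (sale 24): sell min(24,0)=0. stock: 0 - 0 = 0. total_sold = 19
  Event 6 (sale 25): sell min(25,0)=0. stock: 0 - 0 = 0. total_sold = 19
  Event 7 (return 5): 0 + 5 = 5
  Event 8 (return 5): 5 + 5 = 10
  Event 9 (sale 6): sell min(6,10)=6. stock: 10 - 6 = 4. total_sold = 25
  Event 10 (restock 6): 4 + 6 = 10
  Event 11 (adjust +1): 10 + 1 = 11
  Event 12 (sale 23): sell min(23,11)=11. stock: 11 - 11 = 0. total_sold = 36
  Event 13 (sale 4): sell min(4,0)=0. stock: 0 - 0 = 0. total_sold = 36
  Event 14 (sale 10): sell min(10,0)=0. stock: 0 - 0 = 0. total_sold = 36
  Event 15 (sale 23): sell min(23,0)=0. stock: 0 - 0 = 0. total_sold = 36
  Event 16 (sale 16): sell min(16,0)=0. stock: 0 - 0 = 0. total_sold = 36
Final: stock = 0, total_sold = 36

First zero at event 1.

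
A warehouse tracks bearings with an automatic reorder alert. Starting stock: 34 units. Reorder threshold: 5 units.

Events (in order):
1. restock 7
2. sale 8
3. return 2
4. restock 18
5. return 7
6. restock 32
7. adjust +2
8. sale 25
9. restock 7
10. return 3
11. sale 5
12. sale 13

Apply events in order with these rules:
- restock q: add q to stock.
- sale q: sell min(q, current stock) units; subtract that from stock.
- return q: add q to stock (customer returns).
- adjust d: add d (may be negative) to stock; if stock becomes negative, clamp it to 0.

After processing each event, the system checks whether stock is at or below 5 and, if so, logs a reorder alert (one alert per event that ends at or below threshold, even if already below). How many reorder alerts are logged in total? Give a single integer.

Answer: 0

Derivation:
Processing events:
Start: stock = 34
  Event 1 (restock 7): 34 + 7 = 41
  Event 2 (sale 8): sell min(8,41)=8. stock: 41 - 8 = 33. total_sold = 8
  Event 3 (return 2): 33 + 2 = 35
  Event 4 (restock 18): 35 + 18 = 53
  Event 5 (return 7): 53 + 7 = 60
  Event 6 (restock 32): 60 + 32 = 92
  Event 7 (adjust +2): 92 + 2 = 94
  Event 8 (sale 25): sell min(25,94)=25. stock: 94 - 25 = 69. total_sold = 33
  Event 9 (restock 7): 69 + 7 = 76
  Event 10 (return 3): 76 + 3 = 79
  Event 11 (sale 5): sell min(5,79)=5. stock: 79 - 5 = 74. total_sold = 38
  Event 12 (sale 13): sell min(13,74)=13. stock: 74 - 13 = 61. total_sold = 51
Final: stock = 61, total_sold = 51

Checking against threshold 5:
  After event 1: stock=41 > 5
  After event 2: stock=33 > 5
  After event 3: stock=35 > 5
  After event 4: stock=53 > 5
  After event 5: stock=60 > 5
  After event 6: stock=92 > 5
  After event 7: stock=94 > 5
  After event 8: stock=69 > 5
  After event 9: stock=76 > 5
  After event 10: stock=79 > 5
  After event 11: stock=74 > 5
  After event 12: stock=61 > 5
Alert events: []. Count = 0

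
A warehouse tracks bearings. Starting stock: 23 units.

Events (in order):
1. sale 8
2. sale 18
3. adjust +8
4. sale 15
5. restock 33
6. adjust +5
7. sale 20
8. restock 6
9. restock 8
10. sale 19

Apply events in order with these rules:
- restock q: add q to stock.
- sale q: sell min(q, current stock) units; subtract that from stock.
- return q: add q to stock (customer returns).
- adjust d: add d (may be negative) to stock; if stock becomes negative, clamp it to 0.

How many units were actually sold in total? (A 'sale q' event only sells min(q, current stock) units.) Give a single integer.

Processing events:
Start: stock = 23
  Event 1 (sale 8): sell min(8,23)=8. stock: 23 - 8 = 15. total_sold = 8
  Event 2 (sale 18): sell min(18,15)=15. stock: 15 - 15 = 0. total_sold = 23
  Event 3 (adjust +8): 0 + 8 = 8
  Event 4 (sale 15): sell min(15,8)=8. stock: 8 - 8 = 0. total_sold = 31
  Event 5 (restock 33): 0 + 33 = 33
  Event 6 (adjust +5): 33 + 5 = 38
  Event 7 (sale 20): sell min(20,38)=20. stock: 38 - 20 = 18. total_sold = 51
  Event 8 (restock 6): 18 + 6 = 24
  Event 9 (restock 8): 24 + 8 = 32
  Event 10 (sale 19): sell min(19,32)=19. stock: 32 - 19 = 13. total_sold = 70
Final: stock = 13, total_sold = 70

Answer: 70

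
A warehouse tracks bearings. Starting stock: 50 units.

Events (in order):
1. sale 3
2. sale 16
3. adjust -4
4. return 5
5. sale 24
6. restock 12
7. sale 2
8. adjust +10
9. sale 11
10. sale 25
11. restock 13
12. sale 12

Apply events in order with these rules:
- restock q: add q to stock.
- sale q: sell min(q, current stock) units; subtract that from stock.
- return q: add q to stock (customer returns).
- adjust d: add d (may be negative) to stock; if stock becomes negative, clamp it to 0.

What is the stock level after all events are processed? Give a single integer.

Answer: 1

Derivation:
Processing events:
Start: stock = 50
  Event 1 (sale 3): sell min(3,50)=3. stock: 50 - 3 = 47. total_sold = 3
  Event 2 (sale 16): sell min(16,47)=16. stock: 47 - 16 = 31. total_sold = 19
  Event 3 (adjust -4): 31 + -4 = 27
  Event 4 (return 5): 27 + 5 = 32
  Event 5 (sale 24): sell min(24,32)=24. stock: 32 - 24 = 8. total_sold = 43
  Event 6 (restock 12): 8 + 12 = 20
  Event 7 (sale 2): sell min(2,20)=2. stock: 20 - 2 = 18. total_sold = 45
  Event 8 (adjust +10): 18 + 10 = 28
  Event 9 (sale 11): sell min(11,28)=11. stock: 28 - 11 = 17. total_sold = 56
  Event 10 (sale 25): sell min(25,17)=17. stock: 17 - 17 = 0. total_sold = 73
  Event 11 (restock 13): 0 + 13 = 13
  Event 12 (sale 12): sell min(12,13)=12. stock: 13 - 12 = 1. total_sold = 85
Final: stock = 1, total_sold = 85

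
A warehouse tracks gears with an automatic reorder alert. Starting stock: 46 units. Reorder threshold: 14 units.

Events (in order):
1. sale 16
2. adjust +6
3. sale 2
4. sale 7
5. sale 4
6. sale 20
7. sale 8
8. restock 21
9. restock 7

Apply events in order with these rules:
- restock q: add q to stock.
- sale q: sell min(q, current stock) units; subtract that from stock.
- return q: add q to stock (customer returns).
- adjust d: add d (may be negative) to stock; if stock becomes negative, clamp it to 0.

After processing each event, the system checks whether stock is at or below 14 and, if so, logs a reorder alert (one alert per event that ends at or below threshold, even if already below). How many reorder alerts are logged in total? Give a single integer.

Answer: 2

Derivation:
Processing events:
Start: stock = 46
  Event 1 (sale 16): sell min(16,46)=16. stock: 46 - 16 = 30. total_sold = 16
  Event 2 (adjust +6): 30 + 6 = 36
  Event 3 (sale 2): sell min(2,36)=2. stock: 36 - 2 = 34. total_sold = 18
  Event 4 (sale 7): sell min(7,34)=7. stock: 34 - 7 = 27. total_sold = 25
  Event 5 (sale 4): sell min(4,27)=4. stock: 27 - 4 = 23. total_sold = 29
  Event 6 (sale 20): sell min(20,23)=20. stock: 23 - 20 = 3. total_sold = 49
  Event 7 (sale 8): sell min(8,3)=3. stock: 3 - 3 = 0. total_sold = 52
  Event 8 (restock 21): 0 + 21 = 21
  Event 9 (restock 7): 21 + 7 = 28
Final: stock = 28, total_sold = 52

Checking against threshold 14:
  After event 1: stock=30 > 14
  After event 2: stock=36 > 14
  After event 3: stock=34 > 14
  After event 4: stock=27 > 14
  After event 5: stock=23 > 14
  After event 6: stock=3 <= 14 -> ALERT
  After event 7: stock=0 <= 14 -> ALERT
  After event 8: stock=21 > 14
  After event 9: stock=28 > 14
Alert events: [6, 7]. Count = 2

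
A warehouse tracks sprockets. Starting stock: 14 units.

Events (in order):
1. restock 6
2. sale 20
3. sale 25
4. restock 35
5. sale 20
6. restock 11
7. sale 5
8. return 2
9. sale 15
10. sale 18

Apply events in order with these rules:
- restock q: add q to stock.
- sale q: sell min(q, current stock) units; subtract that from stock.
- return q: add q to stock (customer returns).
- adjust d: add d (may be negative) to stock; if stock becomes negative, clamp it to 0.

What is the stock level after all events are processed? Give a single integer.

Answer: 0

Derivation:
Processing events:
Start: stock = 14
  Event 1 (restock 6): 14 + 6 = 20
  Event 2 (sale 20): sell min(20,20)=20. stock: 20 - 20 = 0. total_sold = 20
  Event 3 (sale 25): sell min(25,0)=0. stock: 0 - 0 = 0. total_sold = 20
  Event 4 (restock 35): 0 + 35 = 35
  Event 5 (sale 20): sell min(20,35)=20. stock: 35 - 20 = 15. total_sold = 40
  Event 6 (restock 11): 15 + 11 = 26
  Event 7 (sale 5): sell min(5,26)=5. stock: 26 - 5 = 21. total_sold = 45
  Event 8 (return 2): 21 + 2 = 23
  Event 9 (sale 15): sell min(15,23)=15. stock: 23 - 15 = 8. total_sold = 60
  Event 10 (sale 18): sell min(18,8)=8. stock: 8 - 8 = 0. total_sold = 68
Final: stock = 0, total_sold = 68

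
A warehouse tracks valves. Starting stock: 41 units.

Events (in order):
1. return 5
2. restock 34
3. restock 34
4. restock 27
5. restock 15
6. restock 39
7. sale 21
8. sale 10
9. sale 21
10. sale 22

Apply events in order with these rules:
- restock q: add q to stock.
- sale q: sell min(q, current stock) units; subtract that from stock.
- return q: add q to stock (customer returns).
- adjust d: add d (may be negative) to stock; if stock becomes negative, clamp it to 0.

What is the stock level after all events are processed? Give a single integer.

Answer: 121

Derivation:
Processing events:
Start: stock = 41
  Event 1 (return 5): 41 + 5 = 46
  Event 2 (restock 34): 46 + 34 = 80
  Event 3 (restock 34): 80 + 34 = 114
  Event 4 (restock 27): 114 + 27 = 141
  Event 5 (restock 15): 141 + 15 = 156
  Event 6 (restock 39): 156 + 39 = 195
  Event 7 (sale 21): sell min(21,195)=21. stock: 195 - 21 = 174. total_sold = 21
  Event 8 (sale 10): sell min(10,174)=10. stock: 174 - 10 = 164. total_sold = 31
  Event 9 (sale 21): sell min(21,164)=21. stock: 164 - 21 = 143. total_sold = 52
  Event 10 (sale 22): sell min(22,143)=22. stock: 143 - 22 = 121. total_sold = 74
Final: stock = 121, total_sold = 74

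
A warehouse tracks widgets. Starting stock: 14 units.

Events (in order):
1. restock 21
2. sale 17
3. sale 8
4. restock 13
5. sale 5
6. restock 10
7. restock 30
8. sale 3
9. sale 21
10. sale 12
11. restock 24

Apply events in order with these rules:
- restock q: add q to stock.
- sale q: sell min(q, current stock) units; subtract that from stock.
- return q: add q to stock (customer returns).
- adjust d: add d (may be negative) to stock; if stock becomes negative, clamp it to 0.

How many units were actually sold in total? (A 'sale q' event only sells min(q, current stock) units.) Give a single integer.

Answer: 66

Derivation:
Processing events:
Start: stock = 14
  Event 1 (restock 21): 14 + 21 = 35
  Event 2 (sale 17): sell min(17,35)=17. stock: 35 - 17 = 18. total_sold = 17
  Event 3 (sale 8): sell min(8,18)=8. stock: 18 - 8 = 10. total_sold = 25
  Event 4 (restock 13): 10 + 13 = 23
  Event 5 (sale 5): sell min(5,23)=5. stock: 23 - 5 = 18. total_sold = 30
  Event 6 (restock 10): 18 + 10 = 28
  Event 7 (restock 30): 28 + 30 = 58
  Event 8 (sale 3): sell min(3,58)=3. stock: 58 - 3 = 55. total_sold = 33
  Event 9 (sale 21): sell min(21,55)=21. stock: 55 - 21 = 34. total_sold = 54
  Event 10 (sale 12): sell min(12,34)=12. stock: 34 - 12 = 22. total_sold = 66
  Event 11 (restock 24): 22 + 24 = 46
Final: stock = 46, total_sold = 66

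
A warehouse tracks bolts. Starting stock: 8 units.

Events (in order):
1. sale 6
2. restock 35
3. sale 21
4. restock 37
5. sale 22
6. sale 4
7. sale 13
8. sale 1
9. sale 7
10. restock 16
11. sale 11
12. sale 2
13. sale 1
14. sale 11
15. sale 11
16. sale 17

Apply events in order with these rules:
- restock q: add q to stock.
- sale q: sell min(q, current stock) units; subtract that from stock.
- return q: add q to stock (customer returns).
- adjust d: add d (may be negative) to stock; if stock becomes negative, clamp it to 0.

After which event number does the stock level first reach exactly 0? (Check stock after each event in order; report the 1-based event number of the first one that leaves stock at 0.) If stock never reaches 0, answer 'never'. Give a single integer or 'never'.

Processing events:
Start: stock = 8
  Event 1 (sale 6): sell min(6,8)=6. stock: 8 - 6 = 2. total_sold = 6
  Event 2 (restock 35): 2 + 35 = 37
  Event 3 (sale 21): sell min(21,37)=21. stock: 37 - 21 = 16. total_sold = 27
  Event 4 (restock 37): 16 + 37 = 53
  Event 5 (sale 22): sell min(22,53)=22. stock: 53 - 22 = 31. total_sold = 49
  Event 6 (sale 4): sell min(4,31)=4. stock: 31 - 4 = 27. total_sold = 53
  Event 7 (sale 13): sell min(13,27)=13. stock: 27 - 13 = 14. total_sold = 66
  Event 8 (sale 1): sell min(1,14)=1. stock: 14 - 1 = 13. total_sold = 67
  Event 9 (sale 7): sell min(7,13)=7. stock: 13 - 7 = 6. total_sold = 74
  Event 10 (restock 16): 6 + 16 = 22
  Event 11 (sale 11): sell min(11,22)=11. stock: 22 - 11 = 11. total_sold = 85
  Event 12 (sale 2): sell min(2,11)=2. stock: 11 - 2 = 9. total_sold = 87
  Event 13 (sale 1): sell min(1,9)=1. stock: 9 - 1 = 8. total_sold = 88
  Event 14 (sale 11): sell min(11,8)=8. stock: 8 - 8 = 0. total_sold = 96
  Event 15 (sale 11): sell min(11,0)=0. stock: 0 - 0 = 0. total_sold = 96
  Event 16 (sale 17): sell min(17,0)=0. stock: 0 - 0 = 0. total_sold = 96
Final: stock = 0, total_sold = 96

First zero at event 14.

Answer: 14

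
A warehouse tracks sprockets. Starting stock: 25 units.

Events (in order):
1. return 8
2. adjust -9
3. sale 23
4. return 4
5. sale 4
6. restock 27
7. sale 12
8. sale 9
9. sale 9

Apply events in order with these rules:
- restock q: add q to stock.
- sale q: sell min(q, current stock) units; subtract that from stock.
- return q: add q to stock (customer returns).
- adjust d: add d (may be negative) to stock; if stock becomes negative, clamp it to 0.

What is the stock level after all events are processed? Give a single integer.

Processing events:
Start: stock = 25
  Event 1 (return 8): 25 + 8 = 33
  Event 2 (adjust -9): 33 + -9 = 24
  Event 3 (sale 23): sell min(23,24)=23. stock: 24 - 23 = 1. total_sold = 23
  Event 4 (return 4): 1 + 4 = 5
  Event 5 (sale 4): sell min(4,5)=4. stock: 5 - 4 = 1. total_sold = 27
  Event 6 (restock 27): 1 + 27 = 28
  Event 7 (sale 12): sell min(12,28)=12. stock: 28 - 12 = 16. total_sold = 39
  Event 8 (sale 9): sell min(9,16)=9. stock: 16 - 9 = 7. total_sold = 48
  Event 9 (sale 9): sell min(9,7)=7. stock: 7 - 7 = 0. total_sold = 55
Final: stock = 0, total_sold = 55

Answer: 0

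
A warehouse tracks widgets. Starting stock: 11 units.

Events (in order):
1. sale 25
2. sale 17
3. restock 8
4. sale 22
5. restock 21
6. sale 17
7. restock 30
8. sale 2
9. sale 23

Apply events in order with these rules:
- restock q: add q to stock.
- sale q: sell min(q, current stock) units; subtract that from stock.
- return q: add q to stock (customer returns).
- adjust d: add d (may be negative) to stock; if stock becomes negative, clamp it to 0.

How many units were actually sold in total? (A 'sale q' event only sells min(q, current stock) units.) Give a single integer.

Processing events:
Start: stock = 11
  Event 1 (sale 25): sell min(25,11)=11. stock: 11 - 11 = 0. total_sold = 11
  Event 2 (sale 17): sell min(17,0)=0. stock: 0 - 0 = 0. total_sold = 11
  Event 3 (restock 8): 0 + 8 = 8
  Event 4 (sale 22): sell min(22,8)=8. stock: 8 - 8 = 0. total_sold = 19
  Event 5 (restock 21): 0 + 21 = 21
  Event 6 (sale 17): sell min(17,21)=17. stock: 21 - 17 = 4. total_sold = 36
  Event 7 (restock 30): 4 + 30 = 34
  Event 8 (sale 2): sell min(2,34)=2. stock: 34 - 2 = 32. total_sold = 38
  Event 9 (sale 23): sell min(23,32)=23. stock: 32 - 23 = 9. total_sold = 61
Final: stock = 9, total_sold = 61

Answer: 61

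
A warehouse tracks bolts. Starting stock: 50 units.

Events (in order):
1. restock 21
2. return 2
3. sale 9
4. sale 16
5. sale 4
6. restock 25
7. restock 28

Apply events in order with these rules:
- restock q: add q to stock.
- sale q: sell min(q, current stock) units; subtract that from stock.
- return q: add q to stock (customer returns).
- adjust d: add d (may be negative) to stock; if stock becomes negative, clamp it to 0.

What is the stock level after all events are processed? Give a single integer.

Processing events:
Start: stock = 50
  Event 1 (restock 21): 50 + 21 = 71
  Event 2 (return 2): 71 + 2 = 73
  Event 3 (sale 9): sell min(9,73)=9. stock: 73 - 9 = 64. total_sold = 9
  Event 4 (sale 16): sell min(16,64)=16. stock: 64 - 16 = 48. total_sold = 25
  Event 5 (sale 4): sell min(4,48)=4. stock: 48 - 4 = 44. total_sold = 29
  Event 6 (restock 25): 44 + 25 = 69
  Event 7 (restock 28): 69 + 28 = 97
Final: stock = 97, total_sold = 29

Answer: 97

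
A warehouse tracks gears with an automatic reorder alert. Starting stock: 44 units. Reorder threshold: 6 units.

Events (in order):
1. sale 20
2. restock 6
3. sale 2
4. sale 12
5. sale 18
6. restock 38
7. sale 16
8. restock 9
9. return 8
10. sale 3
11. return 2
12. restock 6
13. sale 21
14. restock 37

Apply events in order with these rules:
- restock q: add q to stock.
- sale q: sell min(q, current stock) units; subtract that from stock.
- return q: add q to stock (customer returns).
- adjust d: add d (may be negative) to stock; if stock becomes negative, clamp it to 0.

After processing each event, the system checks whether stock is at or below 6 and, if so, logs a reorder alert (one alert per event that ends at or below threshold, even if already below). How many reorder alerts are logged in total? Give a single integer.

Answer: 1

Derivation:
Processing events:
Start: stock = 44
  Event 1 (sale 20): sell min(20,44)=20. stock: 44 - 20 = 24. total_sold = 20
  Event 2 (restock 6): 24 + 6 = 30
  Event 3 (sale 2): sell min(2,30)=2. stock: 30 - 2 = 28. total_sold = 22
  Event 4 (sale 12): sell min(12,28)=12. stock: 28 - 12 = 16. total_sold = 34
  Event 5 (sale 18): sell min(18,16)=16. stock: 16 - 16 = 0. total_sold = 50
  Event 6 (restock 38): 0 + 38 = 38
  Event 7 (sale 16): sell min(16,38)=16. stock: 38 - 16 = 22. total_sold = 66
  Event 8 (restock 9): 22 + 9 = 31
  Event 9 (return 8): 31 + 8 = 39
  Event 10 (sale 3): sell min(3,39)=3. stock: 39 - 3 = 36. total_sold = 69
  Event 11 (return 2): 36 + 2 = 38
  Event 12 (restock 6): 38 + 6 = 44
  Event 13 (sale 21): sell min(21,44)=21. stock: 44 - 21 = 23. total_sold = 90
  Event 14 (restock 37): 23 + 37 = 60
Final: stock = 60, total_sold = 90

Checking against threshold 6:
  After event 1: stock=24 > 6
  After event 2: stock=30 > 6
  After event 3: stock=28 > 6
  After event 4: stock=16 > 6
  After event 5: stock=0 <= 6 -> ALERT
  After event 6: stock=38 > 6
  After event 7: stock=22 > 6
  After event 8: stock=31 > 6
  After event 9: stock=39 > 6
  After event 10: stock=36 > 6
  After event 11: stock=38 > 6
  After event 12: stock=44 > 6
  After event 13: stock=23 > 6
  After event 14: stock=60 > 6
Alert events: [5]. Count = 1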